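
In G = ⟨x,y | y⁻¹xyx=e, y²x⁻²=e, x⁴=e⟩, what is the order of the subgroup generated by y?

|⟨y⟩| equals the order of y. Compute successive powers until reaching e:
  y¹ = y, y² = x², y³ = y⁻¹, y⁴ = e.
The smallest positive k with yᵏ = e is 4, so |⟨y⟩| = 4.

Answer: 4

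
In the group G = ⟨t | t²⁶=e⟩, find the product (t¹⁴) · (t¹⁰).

Compute (t¹⁴) · (t¹⁰) by multiplying left to right and reducing via the relations at each step:
  (t¹⁴) · t¹⁰ = t²⁴

Answer: t²⁴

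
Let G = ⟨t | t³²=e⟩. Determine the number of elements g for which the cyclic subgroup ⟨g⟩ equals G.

G is cyclic of order 32. An element generates G iff its order is 32, and a cyclic group of order 32 has exactly φ(32) = 16 such elements.

Answer: 16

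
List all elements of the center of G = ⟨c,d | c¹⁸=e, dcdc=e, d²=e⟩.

An element z ∈ Z(G) iff z commutes with every generator.
For example c⁹ is central: (c⁹)·c = c¹⁰ = c·(c⁹); (c⁹)·d = c⁹d = d·(c⁹).
Whereas c ∉ Z(G) since c·d = cd ≠ c¹⁷d = d·c.
Checking each of the 36 elements this way gives Z(G) = {e, c⁹}, of order 2.

Answer: {e, c⁹}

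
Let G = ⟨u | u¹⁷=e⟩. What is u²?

Compute successive powers of u, reducing at each step:
  u²: u · u = u²

Answer: u²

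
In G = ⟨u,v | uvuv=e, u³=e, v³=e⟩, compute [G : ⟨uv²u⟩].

First find ord(uv²u) by computing successive powers:
  (uv²u)¹ = uv²u, (uv²u)² = e.
So |⟨uv²u⟩| = ord(uv²u) = 2. With |G| = 12, by Lagrange [G : ⟨uv²u⟩] = 12/2 = 6.

Answer: 6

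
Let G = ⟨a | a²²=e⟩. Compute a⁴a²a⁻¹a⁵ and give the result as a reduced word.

Multiply left to right, reducing at each step:
  (a⁴) · a² = a⁶
  (a⁶) · a⁻¹ = a⁵
  (a⁵) · a⁵ = a¹⁰

Answer: a¹⁰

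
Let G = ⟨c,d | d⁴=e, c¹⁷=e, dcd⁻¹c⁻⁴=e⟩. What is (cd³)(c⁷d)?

Compute (cd³) · (c⁷d) by multiplying left to right and reducing via the relations at each step:
  (cd³) · c⁷ = c⁷d³
  (c⁷d³) · d = c⁷

Answer: c⁷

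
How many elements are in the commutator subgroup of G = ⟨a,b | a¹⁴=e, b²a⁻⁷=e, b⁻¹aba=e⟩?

G' = [G, G] is generated by all commutators. The generator-pair commutators are: [a, b] = a².
The subgroup they normally generate is {e, a², a⁴, a⁶, a⁸, a¹⁰, a¹²}, of order 7.
Check: |G/G'| = 28/7 = 4 is the order of the abelianisation.

Answer: 7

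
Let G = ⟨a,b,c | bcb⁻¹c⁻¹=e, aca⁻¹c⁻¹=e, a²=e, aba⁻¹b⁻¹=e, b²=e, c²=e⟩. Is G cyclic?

|G| = 8, but the maximum element order in G is 2 < 8. No single element generates all of G, so G is not cyclic.

Answer: No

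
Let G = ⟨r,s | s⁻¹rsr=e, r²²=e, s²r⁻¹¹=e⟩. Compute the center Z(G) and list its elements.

An element z ∈ Z(G) iff z commutes with every generator.
For example r¹¹ is central: (r¹¹)·r = r¹² = r·(r¹¹); (r¹¹)·s = s⁻¹ = s·(r¹¹).
Whereas r ∉ Z(G) since r·s = rs ≠ r¹⁰s⁻¹ = s·r.
Checking each of the 44 elements this way gives Z(G) = {e, r¹¹}, of order 2.

Answer: {e, r¹¹}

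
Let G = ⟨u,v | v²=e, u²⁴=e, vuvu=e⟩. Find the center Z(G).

An element z ∈ Z(G) iff z commutes with every generator.
For example u¹² is central: (u¹²)·u = u¹³ = u·(u¹²); (u¹²)·v = u¹²v = v·(u¹²).
Whereas u ∉ Z(G) since u·v = uv ≠ u²³v = v·u.
Checking each of the 48 elements this way gives Z(G) = {e, u¹²}, of order 2.

Answer: {e, u¹²}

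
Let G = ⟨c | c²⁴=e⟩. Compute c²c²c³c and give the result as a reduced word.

Multiply left to right, reducing at each step:
  (c²) · c² = c⁴
  (c⁴) · c³ = c⁷
  (c⁷) · c = c⁸

Answer: c⁸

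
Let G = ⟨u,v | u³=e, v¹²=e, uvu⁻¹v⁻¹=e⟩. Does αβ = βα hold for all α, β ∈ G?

Each pair of generators commutes: u·v = uv = v·u. Since the generators pairwise commute, every element of G commutes with every other, so G is abelian.

Answer: Yes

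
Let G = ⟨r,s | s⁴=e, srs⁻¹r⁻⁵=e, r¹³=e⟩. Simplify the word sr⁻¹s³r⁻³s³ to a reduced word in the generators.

Multiply left to right, reducing at each step:
  s · r⁻¹ = r⁸s
  (r⁸s) · s³ = r⁸
  (r⁸) · r⁻³ = r⁵
  (r⁵) · s³ = r⁵s³

Answer: r⁵s³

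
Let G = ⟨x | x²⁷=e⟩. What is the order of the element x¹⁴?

Compute successive powers until reaching e:
  (x¹⁴)¹ = x¹⁴, (x¹⁴)² = x, (x¹⁴)³ = x¹⁵, (x¹⁴)⁴ = x², (x¹⁴)⁵ = x¹⁶, (x¹⁴)⁶ = x³, (x¹⁴)⁷ = x¹⁷, (x¹⁴)⁸ = x⁴, (x¹⁴)⁹ = x¹⁸, (x¹⁴)¹⁰ = x⁵, (x¹⁴)¹¹ = x¹⁹, (x¹⁴)¹² = x⁶, (x¹⁴)¹³ = x²⁰, (x¹⁴)¹⁴ = x⁷, (x¹⁴)¹⁵ = x²¹, (x¹⁴)¹⁶ = x⁸, (x¹⁴)¹⁷ = x²², (x¹⁴)¹⁸ = x⁹, (x¹⁴)¹⁹ = x²³, (x¹⁴)²⁰ = x¹⁰, (x¹⁴)²¹ = x²⁴, (x¹⁴)²² = x¹¹, (x¹⁴)²³ = x²⁵, (x¹⁴)²⁴ = x¹², (x¹⁴)²⁵ = x²⁶, (x¹⁴)²⁶ = x¹³, (x¹⁴)²⁷ = e.
The smallest positive k with (x¹⁴)ᵏ = e is 27.

Answer: 27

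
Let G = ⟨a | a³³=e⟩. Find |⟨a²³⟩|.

|⟨a²³⟩| equals the order of a²³. Compute successive powers until reaching e:
  (a²³)¹ = a²³, (a²³)² = a¹³, (a²³)³ = a³, (a²³)⁴ = a²⁶, (a²³)⁵ = a¹⁶, (a²³)⁶ = a⁶, (a²³)⁷ = a²⁹, (a²³)⁸ = a¹⁹, (a²³)⁹ = a⁹, (a²³)¹⁰ = a³², (a²³)¹¹ = a²², (a²³)¹² = a¹², (a²³)¹³ = a², (a²³)¹⁴ = a²⁵, (a²³)¹⁵ = a¹⁵, (a²³)¹⁶ = a⁵, (a²³)¹⁷ = a²⁸, (a²³)¹⁸ = a¹⁸, (a²³)¹⁹ = a⁸, (a²³)²⁰ = a³¹, (a²³)²¹ = a²¹, (a²³)²² = a¹¹, (a²³)²³ = a, (a²³)²⁴ = a²⁴, (a²³)²⁵ = a¹⁴, (a²³)²⁶ = a⁴, (a²³)²⁷ = a²⁷, (a²³)²⁸ = a¹⁷, (a²³)²⁹ = a⁷, (a²³)³⁰ = a³⁰, (a²³)³¹ = a²⁰, (a²³)³² = a¹⁰, (a²³)³³ = e.
The smallest positive k with (a²³)ᵏ = e is 33, so |⟨a²³⟩| = 33.

Answer: 33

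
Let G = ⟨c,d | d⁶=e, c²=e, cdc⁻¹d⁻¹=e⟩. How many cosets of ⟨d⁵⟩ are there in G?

First find ord(d⁵) by computing successive powers:
  (d⁵)¹ = d⁵, (d⁵)² = d⁴, (d⁵)³ = d³, (d⁵)⁴ = d², (d⁵)⁵ = d, (d⁵)⁶ = e.
So |⟨d⁵⟩| = ord(d⁵) = 6. With |G| = 12, by Lagrange [G : ⟨d⁵⟩] = 12/6 = 2.

Answer: 2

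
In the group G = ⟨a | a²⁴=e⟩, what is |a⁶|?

Compute successive powers until reaching e:
  (a⁶)¹ = a⁶, (a⁶)² = a¹², (a⁶)³ = a¹⁸, (a⁶)⁴ = e.
The smallest positive k with (a⁶)ᵏ = e is 4.

Answer: 4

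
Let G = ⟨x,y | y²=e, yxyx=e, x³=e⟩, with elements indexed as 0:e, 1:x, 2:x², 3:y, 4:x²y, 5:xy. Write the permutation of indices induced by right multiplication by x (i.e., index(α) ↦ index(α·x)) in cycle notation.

(0 1 2)(3 4 5)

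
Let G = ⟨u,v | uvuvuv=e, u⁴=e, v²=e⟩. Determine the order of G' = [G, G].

G' = [G, G] is generated by all commutators. The generator-pair commutators are: [u, v] = u²vu.
The subgroup they normally generate is {e, u², uv, vu³, u²vu, u³v, u²vu³, vu, uvu², vu²v, u²vu²v, u³vu²}, of order 12.
Check: |G/G'| = 24/12 = 2 is the order of the abelianisation.

Answer: 12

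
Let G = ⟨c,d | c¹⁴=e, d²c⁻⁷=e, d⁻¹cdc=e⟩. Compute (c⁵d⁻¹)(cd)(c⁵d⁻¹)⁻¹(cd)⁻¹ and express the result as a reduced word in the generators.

[(c⁵d⁻¹), (cd)] = (c⁵d⁻¹)·(cd)·(c⁵d⁻¹)⁻¹·(cd)⁻¹.
  (c⁵d⁻¹) · (cd) = c⁴
  (c⁴) · (c⁵d) = c²d⁻¹
  (c²d⁻¹) · (cd⁻¹) = c⁸

Answer: c⁸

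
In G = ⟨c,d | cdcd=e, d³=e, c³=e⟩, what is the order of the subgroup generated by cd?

|⟨cd⟩| equals the order of cd. Compute successive powers until reaching e:
  (cd)¹ = cd, (cd)² = e.
The smallest positive k with (cd)ᵏ = e is 2, so |⟨cd⟩| = 2.

Answer: 2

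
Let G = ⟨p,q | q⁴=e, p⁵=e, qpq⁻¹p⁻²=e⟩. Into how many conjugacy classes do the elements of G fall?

The conjugacy classes (representative and size) are:
  [e] (size 1), [p⁴] (size 4), [p²q] (size 5), [q²] (size 5), [p³q³] (size 5).
Class equation: 1 + 4 + 5 + 5 + 5 = 20 = |G|. So G has 5 conjugacy classes.

Answer: 5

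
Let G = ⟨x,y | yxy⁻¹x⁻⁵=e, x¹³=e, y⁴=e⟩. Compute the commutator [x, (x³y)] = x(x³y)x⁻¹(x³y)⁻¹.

[x, (x³y)] = x·(x³y)·x⁻¹·(x³y)⁻¹.
  x · (x³y) = x⁴y
  (x⁴y) · (x¹²) = x¹²y
  (x¹²y) · (x²y³) = x⁹

Answer: x⁹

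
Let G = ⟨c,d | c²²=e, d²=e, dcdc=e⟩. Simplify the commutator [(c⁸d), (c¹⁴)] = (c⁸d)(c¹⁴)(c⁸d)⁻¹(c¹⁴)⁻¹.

[(c⁸d), (c¹⁴)] = (c⁸d)·(c¹⁴)·(c⁸d)⁻¹·(c¹⁴)⁻¹.
  (c⁸d) · (c¹⁴) = c¹⁶d
  (c¹⁶d) · (c⁸d) = c⁸
  (c⁸) · (c⁸) = c¹⁶

Answer: c¹⁶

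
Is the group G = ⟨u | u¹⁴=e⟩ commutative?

G has a single generator, so G is cyclic and hence abelian.

Answer: Yes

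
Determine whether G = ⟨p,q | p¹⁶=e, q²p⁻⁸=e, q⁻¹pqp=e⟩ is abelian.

p·q = pq but q·p = p⁷q⁻¹, so p·q ≠ q·p and G is not abelian.

Answer: No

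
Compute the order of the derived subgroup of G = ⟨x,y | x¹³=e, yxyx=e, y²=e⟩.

G' = [G, G] is generated by all commutators. The generator-pair commutators are: [x, y] = x².
The subgroup they normally generate is {e, x, x², x³, x⁴, x⁵, x⁶, x⁷, x⁸, x⁹, x¹⁰, x¹¹, x¹²}, of order 13.
Check: |G/G'| = 26/13 = 2 is the order of the abelianisation.

Answer: 13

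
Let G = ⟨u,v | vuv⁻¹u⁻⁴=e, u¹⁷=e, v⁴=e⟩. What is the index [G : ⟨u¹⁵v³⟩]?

First find ord(u¹⁵v³) by computing successive powers:
  (u¹⁵v³)¹ = u¹⁵v³, (u¹⁵v³)² = u⁶v², (u¹⁵v³)³ = u⁸v, (u¹⁵v³)⁴ = e.
So |⟨u¹⁵v³⟩| = ord(u¹⁵v³) = 4. With |G| = 68, by Lagrange [G : ⟨u¹⁵v³⟩] = 68/4 = 17.

Answer: 17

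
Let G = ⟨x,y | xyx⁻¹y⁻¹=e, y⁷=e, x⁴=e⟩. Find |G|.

Enumerate words in the generators, reducing via the relations: the distinct elements are
  {e, x, y, xy, x², x³, y², y³, y⁴, y⁵, y⁶, xy², xy³, xy⁴, xy⁵, xy⁶, x²y, x³y, x²y², x²y³, x²y⁴, x²y⁵, x²y⁶, x³y², x³y³, x³y⁴, x³y⁵, x³y⁶}.
No further products give new elements, so |G| = 28.

Answer: 28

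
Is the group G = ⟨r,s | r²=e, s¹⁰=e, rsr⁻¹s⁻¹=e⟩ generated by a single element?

|G| = 20, but the maximum element order in G is 10 < 20. No single element generates all of G, so G is not cyclic.

Answer: No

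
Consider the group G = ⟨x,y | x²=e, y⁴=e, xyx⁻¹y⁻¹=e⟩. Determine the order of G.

Enumerate words in the generators, reducing via the relations: the distinct elements are
  {e, x, y, xy, y², y³, xy², xy³}.
No further products give new elements, so |G| = 8.

Answer: 8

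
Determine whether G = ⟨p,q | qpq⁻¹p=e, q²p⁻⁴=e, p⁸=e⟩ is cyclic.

Every cyclic group is abelian. But p·q = pq while q·p = p³q⁻¹, so p·q ≠ q·p and G is not abelian. Hence G is not cyclic.

Answer: No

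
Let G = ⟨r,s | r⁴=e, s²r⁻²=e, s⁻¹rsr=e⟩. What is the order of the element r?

Compute successive powers until reaching e:
  r¹ = r, r² = r², r³ = r³, r⁴ = e.
The smallest positive k with rᵏ = e is 4.

Answer: 4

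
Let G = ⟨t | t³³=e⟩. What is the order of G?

G is generated by a single element, so G is cyclic. The relator gives t³³ = e and no smaller power is forced to be e, so the 33 powers {e, t, t², t³, t⁴, t⁵, t⁶, t⁷, t⁸, t⁹, t²², t²³, t²¹, t²⁰, t²⁴, t²⁵, t²⁶, t²⁷, t²⁸, t²⁹, t³², t³¹, t³⁰, t¹², t¹³, t¹¹, t¹⁰, t¹⁴, t¹⁵, t¹⁶, t¹⁷, t¹⁸, t¹⁹} are distinct. Hence |G| = 33.

Answer: 33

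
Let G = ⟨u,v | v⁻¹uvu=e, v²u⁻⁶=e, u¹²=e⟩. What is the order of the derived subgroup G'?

G' = [G, G] is generated by all commutators. The generator-pair commutators are: [u, v] = u².
The subgroup they normally generate is {e, u², u⁴, u⁶, u⁸, u¹⁰}, of order 6.
Check: |G/G'| = 24/6 = 4 is the order of the abelianisation.

Answer: 6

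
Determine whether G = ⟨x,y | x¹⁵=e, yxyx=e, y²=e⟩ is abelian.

x·y = xy but y·x = x¹⁴y, so x·y ≠ y·x and G is not abelian.

Answer: No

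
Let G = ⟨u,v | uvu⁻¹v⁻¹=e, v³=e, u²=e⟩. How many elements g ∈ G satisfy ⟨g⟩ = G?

G is cyclic of order 6. An element generates G iff its order is 6, and a cyclic group of order 6 has exactly φ(6) = 2 such elements.

Answer: 2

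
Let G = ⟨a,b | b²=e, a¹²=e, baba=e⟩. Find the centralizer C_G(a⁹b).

⟨a⁹b⟩ ⊆ C_G(a⁹b) since powers of a⁹b commute with a⁹b; so |C_G(a⁹b)| ≥ |⟨a⁹b⟩| = 2.
By orbit–stabilizer, |C_G(a⁹b)| = |G| / |conj. class of a⁹b| = 24 / 6 = 4.
The 4 elements commuting with a⁹b are {e, a⁶, a³b, a⁹b}.

Answer: {e, a⁶, a³b, a⁹b}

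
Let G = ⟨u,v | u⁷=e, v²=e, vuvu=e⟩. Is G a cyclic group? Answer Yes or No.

Every cyclic group is abelian. But u·v = uv while v·u = u⁶v, so u·v ≠ v·u and G is not abelian. Hence G is not cyclic.

Answer: No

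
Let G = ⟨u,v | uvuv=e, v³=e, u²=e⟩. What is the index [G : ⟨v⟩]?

First find ord(v) by computing successive powers:
  v¹ = v, v² = v², v³ = e.
So |⟨v⟩| = ord(v) = 3. With |G| = 6, by Lagrange [G : ⟨v⟩] = 6/3 = 2.

Answer: 2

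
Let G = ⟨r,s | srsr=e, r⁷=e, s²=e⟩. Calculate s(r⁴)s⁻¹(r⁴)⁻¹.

[s, (r⁴)] = s·(r⁴)·s⁻¹·(r⁴)⁻¹.
  s · (r⁴) = r³s
  (r³s) · s = r³
  (r³) · (r³) = r⁶

Answer: r⁶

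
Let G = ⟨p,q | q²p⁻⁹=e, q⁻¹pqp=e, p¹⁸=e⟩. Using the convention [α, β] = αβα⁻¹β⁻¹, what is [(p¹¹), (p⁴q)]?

[(p¹¹), (p⁴q)] = (p¹¹)·(p⁴q)·(p¹¹)⁻¹·(p⁴q)⁻¹.
  (p¹¹) · (p⁴q) = p⁶q⁻¹
  (p⁶q⁻¹) · (p⁷) = p⁸q
  (p⁸q) · (p⁴q⁻¹) = p⁴

Answer: p⁴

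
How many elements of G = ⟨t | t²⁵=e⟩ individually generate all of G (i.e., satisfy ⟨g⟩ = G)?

G is cyclic of order 25. An element generates G iff its order is 25, and a cyclic group of order 25 has exactly φ(25) = 20 such elements.

Answer: 20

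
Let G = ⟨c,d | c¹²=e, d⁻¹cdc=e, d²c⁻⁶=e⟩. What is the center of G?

An element z ∈ Z(G) iff z commutes with every generator.
For example c⁶ is central: (c⁶)·c = c⁷ = c·(c⁶); (c⁶)·d = d⁻¹ = d·(c⁶).
Whereas c ∉ Z(G) since c·d = cd ≠ c⁵d⁻¹ = d·c.
Checking each of the 24 elements this way gives Z(G) = {e, c⁶}, of order 2.

Answer: {e, c⁶}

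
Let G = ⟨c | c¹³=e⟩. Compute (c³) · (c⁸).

Compute (c³) · (c⁸) by multiplying left to right and reducing via the relations at each step:
  (c³) · c⁸ = c¹¹

Answer: c¹¹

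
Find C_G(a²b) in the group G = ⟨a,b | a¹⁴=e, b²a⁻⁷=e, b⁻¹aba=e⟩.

⟨a²b⟩ ⊆ C_G(a²b) since powers of a²b commute with a²b; so |C_G(a²b)| ≥ |⟨a²b⟩| = 4.
By orbit–stabilizer, |C_G(a²b)| = |G| / |conj. class of a²b| = 28 / 7 = 4.
The 4 elements commuting with a²b are {e, a⁷, a²b, a²b⁻¹}.

Answer: {e, a⁷, a²b, a²b⁻¹}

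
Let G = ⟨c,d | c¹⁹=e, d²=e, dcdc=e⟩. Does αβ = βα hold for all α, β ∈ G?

c·d = cd but d·c = c¹⁸d, so c·d ≠ d·c and G is not abelian.

Answer: No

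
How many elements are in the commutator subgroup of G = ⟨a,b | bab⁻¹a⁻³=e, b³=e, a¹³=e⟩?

G' = [G, G] is generated by all commutators. The generator-pair commutators are: [a, b] = a¹¹.
The subgroup they normally generate is {e, a, a², a³, a⁴, a⁵, a⁶, a⁷, a⁸, a⁹, a¹⁰, a¹¹, a¹²}, of order 13.
Check: |G/G'| = 39/13 = 3 is the order of the abelianisation.

Answer: 13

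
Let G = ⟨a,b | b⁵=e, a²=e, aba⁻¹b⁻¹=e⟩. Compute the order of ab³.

Compute successive powers until reaching e:
  (ab³)¹ = ab³, (ab³)² = b, (ab³)³ = ab⁴, (ab³)⁴ = b², (ab³)⁵ = a, (ab³)⁶ = b³, (ab³)⁷ = ab, (ab³)⁸ = b⁴, (ab³)⁹ = ab², (ab³)¹⁰ = e.
The smallest positive k with (ab³)ᵏ = e is 10.

Answer: 10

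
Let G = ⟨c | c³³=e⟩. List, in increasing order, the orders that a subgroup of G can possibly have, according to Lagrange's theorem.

|G| = 33 = 3 · 11. By Lagrange's theorem the order of any subgroup divides 33; the divisors of 33 are 1, 3, 11, 33.

Answer: 1, 3, 11, 33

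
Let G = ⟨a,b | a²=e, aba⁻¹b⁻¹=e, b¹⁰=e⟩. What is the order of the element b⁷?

Compute successive powers until reaching e:
  (b⁷)¹ = b⁷, (b⁷)² = b⁴, (b⁷)³ = b, (b⁷)⁴ = b⁸, (b⁷)⁵ = b⁵, (b⁷)⁶ = b², (b⁷)⁷ = b⁹, (b⁷)⁸ = b⁶, (b⁷)⁹ = b³, (b⁷)¹⁰ = e.
The smallest positive k with (b⁷)ᵏ = e is 10.

Answer: 10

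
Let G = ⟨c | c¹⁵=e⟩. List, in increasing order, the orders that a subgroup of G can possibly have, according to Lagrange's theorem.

|G| = 15 = 3 · 5. By Lagrange's theorem the order of any subgroup divides 15; the divisors of 15 are 1, 3, 5, 15.

Answer: 1, 3, 5, 15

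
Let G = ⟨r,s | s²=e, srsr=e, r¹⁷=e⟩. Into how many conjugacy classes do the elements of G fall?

The conjugacy classes (representative and size) are:
  [e] (size 1), [r¹⁶] (size 2), [r²] (size 2), [r³] (size 2), [r¹³] (size 2), [r¹²] (size 2), [r⁶] (size 2), [r¹⁰] (size 2), [r⁹] (size 2), [r⁷s] (size 17).
Class equation: 1 + 2 + 2 + 2 + 2 + 2 + 2 + 2 + 2 + 17 = 34 = |G|. So G has 10 conjugacy classes.

Answer: 10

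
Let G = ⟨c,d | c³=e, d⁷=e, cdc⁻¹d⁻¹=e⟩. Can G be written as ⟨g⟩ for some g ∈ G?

|G| = 21. The element cd has order 21 (its powers give 21 distinct elements), so ⟨cd⟩ = G and G is cyclic.

Answer: Yes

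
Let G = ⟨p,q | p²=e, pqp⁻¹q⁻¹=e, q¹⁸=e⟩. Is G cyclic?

|G| = 36, but the maximum element order in G is 18 < 36. No single element generates all of G, so G is not cyclic.

Answer: No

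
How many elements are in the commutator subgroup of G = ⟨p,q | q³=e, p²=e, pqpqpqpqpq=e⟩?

G' = [G, G] is generated by all commutators. The generator-pair commutators are: [p, q] = pqpq².
The subgroup they normally generate is {e, p, q, q², pq, pqp, pqpq, pqpqp, q²pq²p, q²pq², q²p, pq², qp, qpq, qpqp, pq²pq²p, pq²pq², pq²p, q²pq, q²pqp, q²pqpq, qpq²pq², qpq²p, qpq², pqpq², pq²pq, pq²pqp, pq²pqpq, pqpq²pq², pqpq²p, q²pq²pq, pqpq²pq, pqpq²pqp, pqpq²pqpq, q²pq²pqpq², q²pq²pqp, q²pq²pqpq, q²pqpq²pq², q²pqpq²p, q²pqpq², qpqpq², qpq²pq, qpq²pqp, qpq²pqpq, qpqpq²pq², qpqpq²p, qpqpq²pq, pq²pqpq²pq², pq²pqpq²p, pq²pqpq², q²pqpq²pq, q²pqpq²pqp, qpq²pqpq²p, qpq²pqpq², pq²pqpq²pq, pq²pqpq²pqp, pqpq²pqpq²p, pqpq²pqpq², pqpq²pqpq²pq, qpq²pqpq²pq}, of order 60.
Check: |G/G'| = 60/60 = 1 is the order of the abelianisation.

Answer: 60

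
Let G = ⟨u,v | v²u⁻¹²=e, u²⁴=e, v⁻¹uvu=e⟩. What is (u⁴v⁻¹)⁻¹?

The order of (u⁴v⁻¹) is 4 (smallest k with (u⁴v⁻¹)ᵏ = e), so (u⁴v⁻¹)⁻¹ = (u⁴v⁻¹)³ = u⁴v.
Check: (u⁴v⁻¹) · (u⁴v) → (u⁴v⁻¹) · u⁴ = v⁻¹;   (v⁻¹) · v = e, giving e as required.

Answer: u⁴v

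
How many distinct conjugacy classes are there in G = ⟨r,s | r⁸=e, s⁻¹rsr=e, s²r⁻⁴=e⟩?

The conjugacy classes (representative and size) are:
  [e] (size 1), [r⁷] (size 2), [r⁶] (size 2), [r³] (size 2), [r⁴] (size 1), [r²s⁻¹] (size 4), [r³s⁻¹] (size 4).
Class equation: 1 + 2 + 2 + 2 + 1 + 4 + 4 = 16 = |G|. So G has 7 conjugacy classes.

Answer: 7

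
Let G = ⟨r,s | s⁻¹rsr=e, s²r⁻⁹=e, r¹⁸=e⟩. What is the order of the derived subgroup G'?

G' = [G, G] is generated by all commutators. The generator-pair commutators are: [r, s] = r².
The subgroup they normally generate is {e, r², r⁴, r⁶, r⁸, r¹⁰, r¹², r¹⁴, r¹⁶}, of order 9.
Check: |G/G'| = 36/9 = 4 is the order of the abelianisation.

Answer: 9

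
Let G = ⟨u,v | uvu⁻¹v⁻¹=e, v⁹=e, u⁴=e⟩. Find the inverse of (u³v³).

The order of (u³v³) is 12 (smallest k with (u³v³)ᵏ = e), so (u³v³)⁻¹ = (u³v³)¹¹ = uv⁶.
Check: (u³v³) · (uv⁶) → (u³v³) · u = v³;   (v³) · v⁶ = e, giving e as required.

Answer: uv⁶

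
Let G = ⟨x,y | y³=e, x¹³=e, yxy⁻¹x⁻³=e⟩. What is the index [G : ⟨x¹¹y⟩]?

First find ord(x¹¹y) by computing successive powers:
  (x¹¹y)¹ = x¹¹y, (x¹¹y)² = x⁵y², (x¹¹y)³ = e.
So |⟨x¹¹y⟩| = ord(x¹¹y) = 3. With |G| = 39, by Lagrange [G : ⟨x¹¹y⟩] = 39/3 = 13.

Answer: 13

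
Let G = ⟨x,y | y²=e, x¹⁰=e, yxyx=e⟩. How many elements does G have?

Enumerate words in the generators, reducing via the relations: the distinct elements are
  {e, x, y, xy, x², x³, x⁴, x⁵, x⁶, x⁷, x⁸, x⁹, x²y, x³y, x⁴y, x⁵y, x⁶y, x⁷y, x⁸y, x⁹y}.
No further products give new elements, so |G| = 20.

Answer: 20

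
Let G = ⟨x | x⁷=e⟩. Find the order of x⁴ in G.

Compute successive powers until reaching e:
  (x⁴)¹ = x⁴, (x⁴)² = x, (x⁴)³ = x⁵, (x⁴)⁴ = x², (x⁴)⁵ = x⁶, (x⁴)⁶ = x³, (x⁴)⁷ = e.
The smallest positive k with (x⁴)ᵏ = e is 7.

Answer: 7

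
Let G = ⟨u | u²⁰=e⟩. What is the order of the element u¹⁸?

Compute successive powers until reaching e:
  (u¹⁸)¹ = u¹⁸, (u¹⁸)² = u¹⁶, (u¹⁸)³ = u¹⁴, (u¹⁸)⁴ = u¹², (u¹⁸)⁵ = u¹⁰, (u¹⁸)⁶ = u⁸, (u¹⁸)⁷ = u⁶, (u¹⁸)⁸ = u⁴, (u¹⁸)⁹ = u², (u¹⁸)¹⁰ = e.
The smallest positive k with (u¹⁸)ᵏ = e is 10.

Answer: 10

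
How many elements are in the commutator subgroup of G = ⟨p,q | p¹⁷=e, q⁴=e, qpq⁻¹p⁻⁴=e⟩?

G' = [G, G] is generated by all commutators. The generator-pair commutators are: [p, q] = p¹⁴.
The subgroup they normally generate is {e, p, p², p³, p⁴, p⁵, p⁶, p⁷, p⁸, p⁹, p¹⁰, p¹¹, p¹², p¹³, p¹⁴, p¹⁵, p¹⁶}, of order 17.
Check: |G/G'| = 68/17 = 4 is the order of the abelianisation.

Answer: 17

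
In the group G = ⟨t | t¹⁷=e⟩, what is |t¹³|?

Compute successive powers until reaching e:
  (t¹³)¹ = t¹³, (t¹³)² = t⁹, (t¹³)³ = t⁵, (t¹³)⁴ = t, (t¹³)⁵ = t¹⁴, (t¹³)⁶ = t¹⁰, (t¹³)⁷ = t⁶, (t¹³)⁸ = t², (t¹³)⁹ = t¹⁵, (t¹³)¹⁰ = t¹¹, (t¹³)¹¹ = t⁷, (t¹³)¹² = t³, (t¹³)¹³ = t¹⁶, (t¹³)¹⁴ = t¹², (t¹³)¹⁵ = t⁸, (t¹³)¹⁶ = t⁴, (t¹³)¹⁷ = e.
The smallest positive k with (t¹³)ᵏ = e is 17.

Answer: 17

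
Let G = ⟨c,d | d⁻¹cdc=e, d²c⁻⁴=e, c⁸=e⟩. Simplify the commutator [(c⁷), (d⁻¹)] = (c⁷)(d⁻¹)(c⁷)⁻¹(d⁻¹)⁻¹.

[(c⁷), (d⁻¹)] = (c⁷)·(d⁻¹)·(c⁷)⁻¹·(d⁻¹)⁻¹.
  (c⁷) · (d⁻¹) = c³d
  (c³d) · c = c²d
  (c²d) · d = c⁶

Answer: c⁶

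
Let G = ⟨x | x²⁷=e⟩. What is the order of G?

G is generated by a single element, so G is cyclic. The relator gives x²⁷ = e and no smaller power is forced to be e, so the 27 powers {e, x, x², x³, x⁴, x⁵, x⁶, x⁷, x⁸, x⁹, x²², x²³, x²¹, x²⁰, x²⁴, x²⁵, x²⁶, x¹², x¹³, x¹¹, x¹⁰, x¹⁴, x¹⁵, x¹⁶, x¹⁷, x¹⁸, x¹⁹} are distinct. Hence |G| = 27.

Answer: 27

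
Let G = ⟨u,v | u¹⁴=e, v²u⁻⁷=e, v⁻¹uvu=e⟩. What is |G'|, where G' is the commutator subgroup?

G' = [G, G] is generated by all commutators. The generator-pair commutators are: [u, v] = u².
The subgroup they normally generate is {e, u², u⁴, u⁶, u⁸, u¹⁰, u¹²}, of order 7.
Check: |G/G'| = 28/7 = 4 is the order of the abelianisation.

Answer: 7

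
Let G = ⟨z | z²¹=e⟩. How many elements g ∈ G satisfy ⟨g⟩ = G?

G is cyclic of order 21. An element generates G iff its order is 21, and a cyclic group of order 21 has exactly φ(21) = 12 such elements.

Answer: 12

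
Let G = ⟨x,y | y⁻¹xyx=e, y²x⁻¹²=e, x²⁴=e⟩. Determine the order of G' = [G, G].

G' = [G, G] is generated by all commutators. The generator-pair commutators are: [x, y] = x².
The subgroup they normally generate is {e, x², x⁴, x⁶, x⁸, x¹⁰, x¹², x¹⁴, x¹⁶, x¹⁸, x²⁰, x²²}, of order 12.
Check: |G/G'| = 48/12 = 4 is the order of the abelianisation.

Answer: 12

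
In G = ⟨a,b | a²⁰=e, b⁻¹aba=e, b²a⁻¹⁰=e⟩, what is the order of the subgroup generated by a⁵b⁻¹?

|⟨a⁵b⁻¹⟩| equals the order of a⁵b⁻¹. Compute successive powers until reaching e:
  (a⁵b⁻¹)¹ = a⁵b⁻¹, (a⁵b⁻¹)² = a¹⁰, (a⁵b⁻¹)³ = a⁵b, (a⁵b⁻¹)⁴ = e.
The smallest positive k with (a⁵b⁻¹)ᵏ = e is 4, so |⟨a⁵b⁻¹⟩| = 4.

Answer: 4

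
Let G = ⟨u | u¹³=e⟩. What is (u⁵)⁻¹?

The order of (u⁵) is 13 (smallest k with (u⁵)ᵏ = e), so (u⁵)⁻¹ = (u⁵)¹² = u⁸.
Check: (u⁵) · (u⁸) → (u⁵) · u⁸ = e, giving e as required.

Answer: u⁸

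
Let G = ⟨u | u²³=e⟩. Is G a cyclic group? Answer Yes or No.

|G| = 23. The element u has order 23 (its powers give 23 distinct elements), so ⟨u⟩ = G and G is cyclic.

Answer: Yes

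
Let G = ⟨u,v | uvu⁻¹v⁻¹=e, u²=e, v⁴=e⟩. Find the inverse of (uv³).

The order of (uv³) is 4 (smallest k with (uv³)ᵏ = e), so (uv³)⁻¹ = (uv³)³ = uv.
Check: (uv³) · (uv) → (uv³) · u = v³;   (v³) · v = e, giving e as required.

Answer: uv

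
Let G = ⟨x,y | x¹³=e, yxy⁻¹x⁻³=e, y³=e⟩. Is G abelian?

x·y = xy but y·x = x³y, so x·y ≠ y·x and G is not abelian.

Answer: No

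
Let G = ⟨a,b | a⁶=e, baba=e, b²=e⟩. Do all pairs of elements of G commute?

a·b = ab but b·a = a⁵b, so a·b ≠ b·a and G is not abelian.

Answer: No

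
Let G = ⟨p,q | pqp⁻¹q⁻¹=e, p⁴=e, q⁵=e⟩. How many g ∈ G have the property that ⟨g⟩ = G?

G is cyclic of order 20. An element generates G iff its order is 20, and a cyclic group of order 20 has exactly φ(20) = 8 such elements.

Answer: 8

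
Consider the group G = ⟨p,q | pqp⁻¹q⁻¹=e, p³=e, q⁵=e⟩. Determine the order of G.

Enumerate words in the generators, reducing via the relations: the distinct elements are
  {e, p, q, pq, p², q², q³, q⁴, pq², pq³, pq⁴, p²q, p²q², p²q³, p²q⁴}.
No further products give new elements, so |G| = 15.

Answer: 15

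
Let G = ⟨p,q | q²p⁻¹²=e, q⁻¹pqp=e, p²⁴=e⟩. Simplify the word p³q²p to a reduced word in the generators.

Multiply left to right, reducing at each step:
  (p³) · q² = p¹⁵
  (p¹⁵) · p = p¹⁶

Answer: p¹⁶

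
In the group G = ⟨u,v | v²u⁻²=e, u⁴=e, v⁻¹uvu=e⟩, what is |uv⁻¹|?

Compute successive powers until reaching e:
  (uv⁻¹)¹ = uv⁻¹, (uv⁻¹)² = u², (uv⁻¹)³ = uv, (uv⁻¹)⁴ = e.
The smallest positive k with (uv⁻¹)ᵏ = e is 4.

Answer: 4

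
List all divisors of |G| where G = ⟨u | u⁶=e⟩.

|G| = 6 = 2 · 3. By Lagrange's theorem the order of any subgroup divides 6; the divisors of 6 are 1, 2, 3, 6.

Answer: 1, 2, 3, 6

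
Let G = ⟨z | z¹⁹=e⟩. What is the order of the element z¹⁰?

Compute successive powers until reaching e:
  (z¹⁰)¹ = z¹⁰, (z¹⁰)² = z, (z¹⁰)³ = z¹¹, (z¹⁰)⁴ = z², (z¹⁰)⁵ = z¹², (z¹⁰)⁶ = z³, (z¹⁰)⁷ = z¹³, (z¹⁰)⁸ = z⁴, (z¹⁰)⁹ = z¹⁴, (z¹⁰)¹⁰ = z⁵, (z¹⁰)¹¹ = z¹⁵, (z¹⁰)¹² = z⁶, (z¹⁰)¹³ = z¹⁶, (z¹⁰)¹⁴ = z⁷, (z¹⁰)¹⁵ = z¹⁷, (z¹⁰)¹⁶ = z⁸, (z¹⁰)¹⁷ = z¹⁸, (z¹⁰)¹⁸ = z⁹, (z¹⁰)¹⁹ = e.
The smallest positive k with (z¹⁰)ᵏ = e is 19.

Answer: 19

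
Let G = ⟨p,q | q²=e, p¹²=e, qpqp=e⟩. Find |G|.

Enumerate words in the generators, reducing via the relations: the distinct elements are
  {e, p, q, pq, p², p³, p⁴, p⁵, p⁶, p⁷, p⁸, p⁹, p²q, p³q, p¹¹, p¹⁰, p⁴q, p⁵q, p⁶q, p⁷q, p⁸q, p⁹q, p¹¹q, p¹⁰q}.
No further products give new elements, so |G| = 24.

Answer: 24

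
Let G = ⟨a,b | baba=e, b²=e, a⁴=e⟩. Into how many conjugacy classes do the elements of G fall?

The conjugacy classes (representative and size) are:
  [e] (size 1), [a] (size 2), [a²] (size 1), [a²b] (size 2), [a³b] (size 2).
Class equation: 1 + 2 + 1 + 2 + 2 = 8 = |G|. So G has 5 conjugacy classes.

Answer: 5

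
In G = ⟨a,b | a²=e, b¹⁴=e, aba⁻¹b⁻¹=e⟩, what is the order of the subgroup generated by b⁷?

|⟨b⁷⟩| equals the order of b⁷. Compute successive powers until reaching e:
  (b⁷)¹ = b⁷, (b⁷)² = e.
The smallest positive k with (b⁷)ᵏ = e is 2, so |⟨b⁷⟩| = 2.

Answer: 2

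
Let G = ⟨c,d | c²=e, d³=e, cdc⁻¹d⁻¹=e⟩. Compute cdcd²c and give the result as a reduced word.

Multiply left to right, reducing at each step:
  c · d = cd
  (cd) · c = d
  d · d² = e
  e · c = c

Answer: c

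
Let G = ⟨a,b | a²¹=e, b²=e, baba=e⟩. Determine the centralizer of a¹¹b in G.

⟨a¹¹b⟩ ⊆ C_G(a¹¹b) since powers of a¹¹b commute with a¹¹b; so |C_G(a¹¹b)| ≥ |⟨a¹¹b⟩| = 2.
By orbit–stabilizer, |C_G(a¹¹b)| = |G| / |conj. class of a¹¹b| = 42 / 21 = 2.
The 2 elements commuting with a¹¹b are {e, a¹¹b}.

Answer: {e, a¹¹b}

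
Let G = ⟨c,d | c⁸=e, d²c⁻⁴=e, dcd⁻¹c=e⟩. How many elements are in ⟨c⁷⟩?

|⟨c⁷⟩| equals the order of c⁷. Compute successive powers until reaching e:
  (c⁷)¹ = c⁷, (c⁷)² = c⁶, (c⁷)³ = c⁵, (c⁷)⁴ = c⁴, (c⁷)⁵ = c³, (c⁷)⁶ = c², (c⁷)⁷ = c, (c⁷)⁸ = e.
The smallest positive k with (c⁷)ᵏ = e is 8, so |⟨c⁷⟩| = 8.

Answer: 8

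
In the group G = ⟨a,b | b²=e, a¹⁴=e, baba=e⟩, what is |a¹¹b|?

Compute successive powers until reaching e:
  (a¹¹b)¹ = a¹¹b, (a¹¹b)² = e.
The smallest positive k with (a¹¹b)ᵏ = e is 2.

Answer: 2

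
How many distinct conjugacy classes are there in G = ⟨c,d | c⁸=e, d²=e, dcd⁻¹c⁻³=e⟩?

The conjugacy classes (representative and size) are:
  [e] (size 1), [c³] (size 2), [c²] (size 2), [c⁴] (size 1), [c⁵] (size 2), [c⁴d] (size 4), [cd] (size 4).
Class equation: 1 + 2 + 2 + 1 + 2 + 4 + 4 = 16 = |G|. So G has 7 conjugacy classes.

Answer: 7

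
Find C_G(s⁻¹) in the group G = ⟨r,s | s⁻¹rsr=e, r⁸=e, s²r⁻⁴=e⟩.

⟨s⁻¹⟩ ⊆ C_G(s⁻¹) since powers of s⁻¹ commute with s⁻¹; so |C_G(s⁻¹)| ≥ |⟨s⁻¹⟩| = 4.
By orbit–stabilizer, |C_G(s⁻¹)| = |G| / |conj. class of s⁻¹| = 16 / 4 = 4.
The 4 elements commuting with s⁻¹ are {e, r⁴, s, s⁻¹}.

Answer: {e, r⁴, s, s⁻¹}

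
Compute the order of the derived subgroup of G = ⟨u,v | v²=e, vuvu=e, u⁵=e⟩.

G' = [G, G] is generated by all commutators. The generator-pair commutators are: [u, v] = u².
The subgroup they normally generate is {e, u, u², u³, u⁴}, of order 5.
Check: |G/G'| = 10/5 = 2 is the order of the abelianisation.

Answer: 5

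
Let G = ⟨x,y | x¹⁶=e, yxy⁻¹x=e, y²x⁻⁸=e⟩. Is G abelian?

x·y = xy but y·x = x⁷y⁻¹, so x·y ≠ y·x and G is not abelian.

Answer: No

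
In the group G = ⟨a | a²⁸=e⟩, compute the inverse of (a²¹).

The order of (a²¹) is 4 (smallest k with (a²¹)ᵏ = e), so (a²¹)⁻¹ = (a²¹)³ = a⁷.
Check: (a²¹) · (a⁷) → (a²¹) · a⁷ = e, giving e as required.

Answer: a⁷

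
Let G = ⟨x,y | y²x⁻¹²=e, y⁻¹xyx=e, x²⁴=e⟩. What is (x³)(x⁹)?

Compute (x³) · (x⁹) by multiplying left to right and reducing via the relations at each step:
  (x³) · x⁹ = x¹²

Answer: x¹²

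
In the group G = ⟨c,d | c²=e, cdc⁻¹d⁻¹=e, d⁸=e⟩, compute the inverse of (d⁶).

The order of (d⁶) is 4 (smallest k with (d⁶)ᵏ = e), so (d⁶)⁻¹ = (d⁶)³ = d².
Check: (d⁶) · (d²) → (d⁶) · d² = e, giving e as required.

Answer: d²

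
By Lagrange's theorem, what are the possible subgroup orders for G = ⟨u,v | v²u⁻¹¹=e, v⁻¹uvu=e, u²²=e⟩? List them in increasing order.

|G| = 44 = 2² · 11. By Lagrange's theorem the order of any subgroup divides 44; the divisors of 44 are 1, 2, 4, 11, 22, 44.

Answer: 1, 2, 4, 11, 22, 44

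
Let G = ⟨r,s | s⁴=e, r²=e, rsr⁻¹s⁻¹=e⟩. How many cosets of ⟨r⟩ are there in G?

First find ord(r) by computing successive powers:
  r¹ = r, r² = e.
So |⟨r⟩| = ord(r) = 2. With |G| = 8, by Lagrange [G : ⟨r⟩] = 8/2 = 4.

Answer: 4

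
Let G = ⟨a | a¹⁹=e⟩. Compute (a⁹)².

Compute successive powers of (a⁹), reducing at each step:
  (a⁹)²: (a⁹) · a⁹ = a¹⁸

Answer: a¹⁸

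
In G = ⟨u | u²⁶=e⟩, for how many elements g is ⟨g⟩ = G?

G is cyclic of order 26. An element generates G iff its order is 26, and a cyclic group of order 26 has exactly φ(26) = 12 such elements.

Answer: 12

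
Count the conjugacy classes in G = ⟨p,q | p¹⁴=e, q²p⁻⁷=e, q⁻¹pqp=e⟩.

The conjugacy classes (representative and size) are:
  [e] (size 1), [p¹³] (size 2), [p¹²] (size 2), [p¹¹] (size 2), [p⁴] (size 2), [p⁵] (size 2), [p⁸] (size 2), [p⁷] (size 1), [p⁵q⁻¹] (size 7), [p⁵q] (size 7).
Class equation: 1 + 2 + 2 + 2 + 2 + 2 + 2 + 1 + 7 + 7 = 28 = |G|. So G has 10 conjugacy classes.

Answer: 10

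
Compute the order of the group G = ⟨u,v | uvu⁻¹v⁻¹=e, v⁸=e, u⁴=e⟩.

Enumerate words in the generators, reducing via the relations: the distinct elements are
  {e, u, v, uv, u², u³, v², v³, v⁴, v⁵, v⁶, v⁷, uv², uv³, uv⁴, uv⁵, uv⁶, uv⁷, u²v, u³v, u²v², u²v³, u²v⁴, u²v⁵, u²v⁶, u²v⁷, u³v², u³v³, u³v⁴, u³v⁵, u³v⁶, u³v⁷}.
No further products give new elements, so |G| = 32.

Answer: 32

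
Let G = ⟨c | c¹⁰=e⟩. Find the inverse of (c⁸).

The order of (c⁸) is 5 (smallest k with (c⁸)ᵏ = e), so (c⁸)⁻¹ = (c⁸)⁴ = c².
Check: (c⁸) · (c²) → (c⁸) · c² = e, giving e as required.

Answer: c²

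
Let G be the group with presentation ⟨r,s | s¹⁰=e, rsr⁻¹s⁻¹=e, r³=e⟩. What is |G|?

Enumerate words in the generators, reducing via the relations: the distinct elements are
  {e, r, s, rs, r², s², s³, s⁴, s⁵, s⁶, s⁷, s⁸, s⁹, rs², rs³, rs⁴, rs⁵, rs⁶, rs⁷, rs⁸, rs⁹, r²s, r²s², r²s³, r²s⁴, r²s⁵, r²s⁶, r²s⁷, r²s⁸, r²s⁹}.
No further products give new elements, so |G| = 30.

Answer: 30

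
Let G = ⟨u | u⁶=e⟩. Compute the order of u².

Compute successive powers until reaching e:
  (u²)¹ = u², (u²)² = u⁴, (u²)³ = e.
The smallest positive k with (u²)ᵏ = e is 3.

Answer: 3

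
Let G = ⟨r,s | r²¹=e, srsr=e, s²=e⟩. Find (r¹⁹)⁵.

Compute successive powers of (r¹⁹), reducing at each step:
  (r¹⁹)²: (r¹⁹) · r¹⁹ = r¹⁷
  (r¹⁹)³: (r¹⁷) · r¹⁹ = r¹⁵
  (r¹⁹)⁴: (r¹⁵) · r¹⁹ = r¹³
  (r¹⁹)⁵: (r¹³) · r¹⁹ = r¹¹

Answer: r¹¹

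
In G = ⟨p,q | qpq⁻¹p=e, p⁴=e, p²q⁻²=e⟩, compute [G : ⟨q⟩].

First find ord(q) by computing successive powers:
  q¹ = q, q² = p², q³ = q⁻¹, q⁴ = e.
So |⟨q⟩| = ord(q) = 4. With |G| = 8, by Lagrange [G : ⟨q⟩] = 8/4 = 2.

Answer: 2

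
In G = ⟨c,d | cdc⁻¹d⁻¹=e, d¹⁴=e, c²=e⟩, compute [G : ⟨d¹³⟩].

First find ord(d¹³) by computing successive powers:
  (d¹³)¹ = d¹³, (d¹³)² = d¹², (d¹³)³ = d¹¹, (d¹³)⁴ = d¹⁰, (d¹³)⁵ = d⁹, (d¹³)⁶ = d⁸, (d¹³)⁷ = d⁷, (d¹³)⁸ = d⁶, (d¹³)⁹ = d⁵, (d¹³)¹⁰ = d⁴, (d¹³)¹¹ = d³, (d¹³)¹² = d², (d¹³)¹³ = d, (d¹³)¹⁴ = e.
So |⟨d¹³⟩| = ord(d¹³) = 14. With |G| = 28, by Lagrange [G : ⟨d¹³⟩] = 28/14 = 2.

Answer: 2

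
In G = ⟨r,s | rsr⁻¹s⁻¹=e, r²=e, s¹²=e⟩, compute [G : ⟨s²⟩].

First find ord(s²) by computing successive powers:
  (s²)¹ = s², (s²)² = s⁴, (s²)³ = s⁶, (s²)⁴ = s⁸, (s²)⁵ = s¹⁰, (s²)⁶ = e.
So |⟨s²⟩| = ord(s²) = 6. With |G| = 24, by Lagrange [G : ⟨s²⟩] = 24/6 = 4.

Answer: 4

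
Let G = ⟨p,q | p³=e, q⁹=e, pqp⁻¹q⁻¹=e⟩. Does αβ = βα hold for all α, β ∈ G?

Each pair of generators commutes: p·q = pq = q·p. Since the generators pairwise commute, every element of G commutes with every other, so G is abelian.

Answer: Yes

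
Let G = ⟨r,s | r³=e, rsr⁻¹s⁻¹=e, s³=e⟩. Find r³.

Compute successive powers of r, reducing at each step:
  r²: r · r = r²
  r³: (r²) · r = e

Answer: e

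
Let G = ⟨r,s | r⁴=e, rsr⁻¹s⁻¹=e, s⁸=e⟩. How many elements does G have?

Enumerate words in the generators, reducing via the relations: the distinct elements are
  {e, r, s, rs, r², r³, s², s³, s⁴, s⁵, s⁶, s⁷, rs², rs³, rs⁴, rs⁵, rs⁶, rs⁷, r²s, r³s, r²s², r²s³, r²s⁴, r²s⁵, r²s⁶, r²s⁷, r³s², r³s³, r³s⁴, r³s⁵, r³s⁶, r³s⁷}.
No further products give new elements, so |G| = 32.

Answer: 32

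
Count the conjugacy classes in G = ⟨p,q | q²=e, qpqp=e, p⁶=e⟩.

The conjugacy classes (representative and size) are:
  [e] (size 1), [p⁵] (size 2), [p⁴] (size 2), [p³] (size 1), [q] (size 3), [p³q] (size 3).
Class equation: 1 + 2 + 2 + 1 + 3 + 3 = 12 = |G|. So G has 6 conjugacy classes.

Answer: 6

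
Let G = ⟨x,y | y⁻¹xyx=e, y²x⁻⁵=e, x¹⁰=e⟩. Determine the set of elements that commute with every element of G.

An element z ∈ Z(G) iff z commutes with every generator.
For example x⁵ is central: (x⁵)·x = x⁶ = x·(x⁵); (x⁵)·y = y⁻¹ = y·(x⁵).
Whereas x ∉ Z(G) since x·y = xy ≠ x⁴y⁻¹ = y·x.
Checking each of the 20 elements this way gives Z(G) = {e, x⁵}, of order 2.

Answer: {e, x⁵}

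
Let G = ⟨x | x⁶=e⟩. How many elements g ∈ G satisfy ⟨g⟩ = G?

G is cyclic of order 6. An element generates G iff its order is 6, and a cyclic group of order 6 has exactly φ(6) = 2 such elements.

Answer: 2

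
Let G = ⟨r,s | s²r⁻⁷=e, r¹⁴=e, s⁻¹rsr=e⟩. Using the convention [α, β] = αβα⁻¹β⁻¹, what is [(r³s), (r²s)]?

[(r³s), (r²s)] = (r³s)·(r²s)·(r³s)⁻¹·(r²s)⁻¹.
  (r³s) · (r²s) = r⁸
  (r⁸) · (r³s⁻¹) = r⁴s
  (r⁴s) · (r²s⁻¹) = r²

Answer: r²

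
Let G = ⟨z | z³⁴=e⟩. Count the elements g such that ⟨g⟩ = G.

G is cyclic of order 34. An element generates G iff its order is 34, and a cyclic group of order 34 has exactly φ(34) = 16 such elements.

Answer: 16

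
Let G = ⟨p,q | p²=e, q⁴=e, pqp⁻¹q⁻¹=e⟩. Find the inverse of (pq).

The order of (pq) is 4 (smallest k with (pq)ᵏ = e), so (pq)⁻¹ = (pq)³ = pq³.
Check: (pq) · (pq³) → (pq) · p = q;   q · q³ = e, giving e as required.

Answer: pq³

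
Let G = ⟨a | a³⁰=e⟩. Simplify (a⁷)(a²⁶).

Compute (a⁷) · (a²⁶) by multiplying left to right and reducing via the relations at each step:
  (a⁷) · a²⁶ = a³

Answer: a³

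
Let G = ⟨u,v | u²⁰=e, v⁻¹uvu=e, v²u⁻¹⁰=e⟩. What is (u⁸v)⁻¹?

The order of (u⁸v) is 4 (smallest k with (u⁸v)ᵏ = e), so (u⁸v)⁻¹ = (u⁸v)³ = u⁸v⁻¹.
Check: (u⁸v) · (u⁸v⁻¹) → (u⁸v) · u⁸ = v;   v · v⁻¹ = e, giving e as required.

Answer: u⁸v⁻¹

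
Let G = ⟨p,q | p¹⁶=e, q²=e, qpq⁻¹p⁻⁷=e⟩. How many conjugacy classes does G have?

The conjugacy classes (representative and size) are:
  [e] (size 1), [p] (size 2), [p¹⁴] (size 2), [p³] (size 2), [p⁴] (size 2), [p¹⁰] (size 2), [p⁸] (size 1), [p⁹] (size 2), [p¹¹] (size 2), [p¹⁰q] (size 8), [pq] (size 8).
Class equation: 1 + 2 + 2 + 2 + 2 + 2 + 1 + 2 + 2 + 8 + 8 = 32 = |G|. So G has 11 conjugacy classes.

Answer: 11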